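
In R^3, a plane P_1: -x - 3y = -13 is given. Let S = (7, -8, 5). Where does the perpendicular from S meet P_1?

Foot = S − λn with λ = (n·S − d)/|n|² = (17 − (-13))/10 = 3.
Foot = (7, -8, 5) − 3·(-1, -3, 0) = (10, 1, 5).

(10, 1, 5)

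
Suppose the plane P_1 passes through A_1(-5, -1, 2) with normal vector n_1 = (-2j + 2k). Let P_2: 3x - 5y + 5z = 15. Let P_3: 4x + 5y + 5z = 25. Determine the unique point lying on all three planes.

P_1: n_1·r = n_1·A_1 gives -2y + 2z = 6.
Solving the 3×3 linear system -2y + 2z = 6, 3x - 5y + 5z = 15, 4x + 5y + 5z = 25 (e.g. by elimination or Cramer's rule, determinant = 60) gives (0, 1, 4).

(0, 1, 4)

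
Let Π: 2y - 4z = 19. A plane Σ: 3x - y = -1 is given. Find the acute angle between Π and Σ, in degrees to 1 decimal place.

cos θ = |n₁·n₂| / (|n₁||n₂|) = |-2| / (√20 · √10).
θ = arccos(0.14142) ≈ 81.9°.

81.9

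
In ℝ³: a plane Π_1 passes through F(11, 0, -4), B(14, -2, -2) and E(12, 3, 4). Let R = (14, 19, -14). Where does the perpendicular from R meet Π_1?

(2, 7, -8)

FB = (3, -2, 2), FE = (1, 3, 8); a normal to Π_1 is FB × FE = (-22, -22, 11).
Using F: Π_1 has equation -22x - 22y + 11z = -286.
Foot = R − λn with λ = (n·R − d)/|n|² = (-880 − (-286))/1089 = -6/11.
Foot = (14, 19, -14) − (-6/11)·(-22, -22, 11) = (2, 7, -8).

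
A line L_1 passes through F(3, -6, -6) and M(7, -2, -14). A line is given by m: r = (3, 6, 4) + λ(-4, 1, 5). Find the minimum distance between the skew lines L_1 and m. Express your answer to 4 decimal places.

A direction vector for L_1 is M − F = (4, 4, -8).
Common perpendicular direction n = (4, 4, -8) × (-4, 1, 5) = (28, 12, 20).
With w = (3, 6, 4) − (3, -6, -6) = (0, 12, 10), w · n = 344.
Distance = |w · n| / |n| = |344| / √1328 ≈ 9.4397.

9.4397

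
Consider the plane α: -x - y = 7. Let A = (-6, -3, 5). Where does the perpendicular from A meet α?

(-5, -2, 5)

Foot = A − λn with λ = (n·A − d)/|n|² = (9 − 7)/2 = 1.
Foot = (-6, -3, 5) − 1·(-1, -1, 0) = (-5, -2, 5).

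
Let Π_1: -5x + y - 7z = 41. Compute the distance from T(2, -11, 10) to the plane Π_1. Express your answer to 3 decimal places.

15.242

n·T − d = (-5)·(2) + (1)·(-11) + (-7)·(10) − 41 = -132; |n| = √75.
Distance = |-132| / √75 = 132/√75 ≈ 15.242.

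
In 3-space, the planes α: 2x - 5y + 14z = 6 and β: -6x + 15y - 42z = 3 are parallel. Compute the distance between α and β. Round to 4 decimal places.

0.4667

Rescale β by 1/(-3): 2x - 5y + 14z = -1. Then distance = |6 − (-1)| / √225 ≈ 0.4667.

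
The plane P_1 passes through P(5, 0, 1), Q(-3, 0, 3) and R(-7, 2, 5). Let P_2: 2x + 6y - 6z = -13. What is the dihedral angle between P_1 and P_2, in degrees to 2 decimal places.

PQ = (-8, 0, 2), PR = (-12, 2, 4); a normal to P_1 is PQ × PR = (-4, 8, -16).
Using P: P_1 has equation -4x + 8y - 16z = -36.
cos θ = |n₁·n₂| / (|n₁||n₂|) = |136| / (√336 · √76).
θ = arccos(0.85106) ≈ 31.67°.

31.67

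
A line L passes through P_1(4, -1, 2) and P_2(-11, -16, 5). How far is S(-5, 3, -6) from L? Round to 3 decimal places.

12.463

A direction vector for L is P_2 − P_1 = (-15, -15, 3).
Taking (4, -1, 2) on L with direction v = (-15, -15, 3): w = S − (4, -1, 2) = (-9, 4, -8), and w × v = (-108, 147, 195).
Distance = |w × v| / |v| = √71298 / √459 ≈ 12.463.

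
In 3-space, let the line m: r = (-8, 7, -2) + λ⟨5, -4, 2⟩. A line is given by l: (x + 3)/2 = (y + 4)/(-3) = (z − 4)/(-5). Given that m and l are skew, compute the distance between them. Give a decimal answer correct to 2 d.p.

5.84

l has direction (2, -3, -5) through (-3, -4, 4).
Common perpendicular direction n = (5, -4, 2) × (2, -3, -5) = (26, 29, -7).
With w = (-3, -4, 4) − (-8, 7, -2) = (5, -11, 6), w · n = -231.
Distance = |w · n| / |n| = |-231| / √1566 ≈ 5.84.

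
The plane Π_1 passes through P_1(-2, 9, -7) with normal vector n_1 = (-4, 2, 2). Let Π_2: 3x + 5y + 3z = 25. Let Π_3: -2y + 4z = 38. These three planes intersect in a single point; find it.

Π_1: n_1·r = n_1·P_1 gives -4x + 2y + 2z = 12.
Solving the 3×3 linear system -4x + 2y + 2z = 12, 3x + 5y + 3z = 25, -2y + 4z = 38 (e.g. by elimination or Cramer's rule, determinant = -140) gives (1, -1, 9).

(1, -1, 9)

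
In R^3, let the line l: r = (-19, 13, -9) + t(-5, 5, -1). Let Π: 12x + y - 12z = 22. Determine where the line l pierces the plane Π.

Substitute r = (-19, 13, -9) + t(-5, 5, -1) into the plane: -107 + (-43)t = 22, so t = -3.
Intersection: (-19, 13, -9) + (-3)·(-5, 5, -1) = (-4, -2, -6).

(-4, -2, -6)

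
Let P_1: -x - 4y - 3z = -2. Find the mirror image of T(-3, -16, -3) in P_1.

λ = (n·T − d)/|n|² = (76 − (-2))/26 = 3.
Reflection = T − 2λn = (-3, -16, -3) − 6·(-1, -4, -3) = (3, 8, 15).

(3, 8, 15)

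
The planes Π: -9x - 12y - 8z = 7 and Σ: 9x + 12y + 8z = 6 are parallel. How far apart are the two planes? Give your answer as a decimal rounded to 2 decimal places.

0.76

Rescale Σ by 1/(-1): -9x - 12y - 8z = -6. Then distance = |7 − (-6)| / √289 ≈ 0.76.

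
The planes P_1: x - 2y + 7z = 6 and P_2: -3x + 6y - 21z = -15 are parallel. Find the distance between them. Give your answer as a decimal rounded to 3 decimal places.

Rescale P_2 by 1/(-3): x - 2y + 7z = 5. Then distance = |6 − 5| / √54 ≈ 0.136.

0.136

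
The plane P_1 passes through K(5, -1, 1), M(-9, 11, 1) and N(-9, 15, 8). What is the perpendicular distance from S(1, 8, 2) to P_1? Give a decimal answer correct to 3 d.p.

3.483

KM = (-14, 12, 0), KN = (-14, 16, 7); a normal to P_1 is KM × KN = (84, 98, -56).
Using K: P_1 has equation 84x + 98y - 56z = 266.
n·S − d = (84)·(1) + (98)·(8) + (-56)·(2) − 266 = 490; |n| = √19796.
Distance = |490| / √19796 = 490/√19796 ≈ 3.483.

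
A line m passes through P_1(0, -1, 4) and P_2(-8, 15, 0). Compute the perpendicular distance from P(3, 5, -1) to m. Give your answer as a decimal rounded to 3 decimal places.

6.694

A direction vector for m is P_2 − P_1 = (-8, 16, -4).
Taking (0, -1, 4) on m with direction v = (-8, 16, -4): w = P − (0, -1, 4) = (3, 6, -5), and w × v = (56, 52, 96).
Distance = |w × v| / |v| = √15056 / √336 ≈ 6.694.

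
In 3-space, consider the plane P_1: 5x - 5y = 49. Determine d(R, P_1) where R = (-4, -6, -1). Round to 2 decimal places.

n·R − d = (5)·(-4) + (-5)·(-6) + (0)·(-1) − 49 = -39; |n| = √50.
Distance = |-39| / √50 = 39/√50 ≈ 5.52.

5.52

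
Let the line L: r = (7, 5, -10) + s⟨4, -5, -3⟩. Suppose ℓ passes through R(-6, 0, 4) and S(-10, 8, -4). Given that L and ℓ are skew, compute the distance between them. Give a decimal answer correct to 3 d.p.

11.249

A direction vector for ℓ is S − R = (-4, 8, -8).
Common perpendicular direction n = (4, -5, -3) × (-4, 8, -8) = (64, 44, 12).
With w = (-6, 0, 4) − (7, 5, -10) = (-13, -5, 14), w · n = -884.
Distance = |w · n| / |n| = |-884| / √6176 ≈ 11.249.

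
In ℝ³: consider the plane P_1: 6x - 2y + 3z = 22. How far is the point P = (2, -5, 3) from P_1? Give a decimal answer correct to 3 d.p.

1.286

n·P − d = (6)·(2) + (-2)·(-5) + (3)·(3) − 22 = 9; |n| = √49.
Distance = |9| / √49 = 9/√49 ≈ 1.286.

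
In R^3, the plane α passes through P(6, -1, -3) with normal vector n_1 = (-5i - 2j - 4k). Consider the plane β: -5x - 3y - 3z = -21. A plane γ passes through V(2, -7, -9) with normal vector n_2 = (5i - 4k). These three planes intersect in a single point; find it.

α: n_1·r = n_1·P gives -5x - 2y - 4z = -16.
γ: n_2·r = n_2·V gives 5x - 4z = 46.
Solving the 3×3 linear system -5x - 2y - 4z = -16, -5x - 3y - 3z = -21, 5x - 4z = 46 (e.g. by elimination or Cramer's rule, determinant = -50) gives (6, 1, -4).

(6, 1, -4)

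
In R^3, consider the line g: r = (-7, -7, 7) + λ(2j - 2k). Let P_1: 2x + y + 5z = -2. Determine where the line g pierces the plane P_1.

(-7, -3, 3)

Substitute r = (-7, -7, 7) + t(0, 2, -2) into the plane: 14 + (-8)t = -2, so t = 2.
Intersection: (-7, -7, 7) + 2·(0, 2, -2) = (-7, -3, 3).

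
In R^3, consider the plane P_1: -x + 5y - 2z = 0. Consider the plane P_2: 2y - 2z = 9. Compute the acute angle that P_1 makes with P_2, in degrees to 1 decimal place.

cos θ = |n₁·n₂| / (|n₁||n₂|) = |14| / (√30 · √8).
θ = arccos(0.90370) ≈ 25.4°.

25.4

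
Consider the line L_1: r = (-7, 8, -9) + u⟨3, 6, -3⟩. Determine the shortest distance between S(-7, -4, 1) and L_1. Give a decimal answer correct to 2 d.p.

7.16

Taking (-7, 8, -9) on L_1 with direction v = (3, 6, -3): w = S − (-7, 8, -9) = (0, -12, 10), and w × v = (-24, 30, 36).
Distance = |w × v| / |v| = √2772 / √54 ≈ 7.16.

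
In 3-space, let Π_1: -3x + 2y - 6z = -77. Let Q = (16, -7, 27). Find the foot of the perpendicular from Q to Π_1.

(7, -1, 9)

Foot = Q − λn with λ = (n·Q − d)/|n|² = (-224 − (-77))/49 = -3.
Foot = (16, -7, 27) − (-3)·(-3, 2, -6) = (7, -1, 9).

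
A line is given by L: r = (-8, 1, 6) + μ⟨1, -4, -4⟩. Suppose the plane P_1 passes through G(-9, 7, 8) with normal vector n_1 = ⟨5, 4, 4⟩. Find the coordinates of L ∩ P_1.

P_1: n_1·r = n_1·G gives 5x + 4y + 4z = 15.
Substitute r = (-8, 1, 6) + t(1, -4, -4) into the plane: -12 + (-27)t = 15, so t = -1.
Intersection: (-8, 1, 6) + (-1)·(1, -4, -4) = (-9, 5, 10).

(-9, 5, 10)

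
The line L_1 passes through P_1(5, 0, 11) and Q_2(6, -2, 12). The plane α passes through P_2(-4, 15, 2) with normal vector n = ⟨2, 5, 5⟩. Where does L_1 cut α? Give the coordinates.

(1, 8, 7)

A direction vector for L_1 is Q_2 − P_1 = (1, -2, 1).
α: n·r = n·P_2 gives 2x + 5y + 5z = 77.
Substitute r = (5, 0, 11) + t(1, -2, 1) into the plane: 65 + (-3)t = 77, so t = -4.
Intersection: (5, 0, 11) + (-4)·(1, -2, 1) = (1, 8, 7).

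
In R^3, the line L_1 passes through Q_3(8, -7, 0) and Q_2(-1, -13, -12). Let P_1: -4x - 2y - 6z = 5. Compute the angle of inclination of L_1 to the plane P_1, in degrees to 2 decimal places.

83.02

A direction vector for L_1 is Q_2 − Q_3 = (-9, -6, -12).
sin θ = |n·v| / (|n||v|) = |120| / (√56 · √261) = 0.99258.
θ ≈ 83.02°.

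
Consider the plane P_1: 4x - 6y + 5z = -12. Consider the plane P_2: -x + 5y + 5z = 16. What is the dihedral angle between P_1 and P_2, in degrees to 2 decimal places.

81.74

cos θ = |n₁·n₂| / (|n₁||n₂|) = |-9| / (√77 · √51).
θ = arccos(0.14362) ≈ 81.74°.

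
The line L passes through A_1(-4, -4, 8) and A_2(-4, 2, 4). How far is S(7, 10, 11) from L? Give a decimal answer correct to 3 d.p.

A direction vector for L is A_2 − A_1 = (0, 6, -4).
Taking (-4, -4, 8) on L with direction v = (0, 6, -4): w = S − (-4, -4, 8) = (11, 14, 3), and w × v = (-74, 44, 66).
Distance = |w × v| / |v| = √11768 / √52 ≈ 15.044.

15.044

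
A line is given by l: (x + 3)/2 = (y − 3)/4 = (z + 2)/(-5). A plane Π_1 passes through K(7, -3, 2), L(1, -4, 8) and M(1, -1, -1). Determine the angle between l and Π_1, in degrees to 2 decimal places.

21.87

l has direction (2, 4, -5) through (-3, 3, -2).
KL = (-6, -1, 6), KM = (-6, 2, -3); a normal to Π_1 is KL × KM = (-9, -54, -18).
Using K: Π_1 has equation -9x - 54y - 18z = 63.
sin θ = |n·v| / (|n||v|) = |-144| / (√3321 · √45) = 0.37250.
θ ≈ 21.87°.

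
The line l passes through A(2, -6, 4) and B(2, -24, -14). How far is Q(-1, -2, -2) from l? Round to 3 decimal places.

7.681

A direction vector for l is B − A = (0, -18, -18).
Taking (2, -6, 4) on l with direction v = (0, -18, -18): w = Q − (2, -6, 4) = (-3, 4, -6), and w × v = (-180, -54, 54).
Distance = |w × v| / |v| = √38232 / √648 ≈ 7.681.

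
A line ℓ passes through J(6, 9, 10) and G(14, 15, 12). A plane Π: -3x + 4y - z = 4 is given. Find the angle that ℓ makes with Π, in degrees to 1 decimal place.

2.2

A direction vector for ℓ is G − J = (8, 6, 2).
sin θ = |n·v| / (|n||v|) = |-2| / (√26 · √104) = 0.03846.
θ ≈ 2.2°.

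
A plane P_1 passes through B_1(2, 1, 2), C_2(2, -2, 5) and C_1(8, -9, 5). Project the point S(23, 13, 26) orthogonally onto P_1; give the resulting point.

B_1C_2 = (0, -3, 3), B_1C_1 = (6, -10, 3); a normal to P_1 is B_1C_2 × B_1C_1 = (21, 18, 18).
Using B_1: P_1 has equation 21x + 18y + 18z = 96.
Foot = S − λn with λ = (n·S − d)/|n|² = (1185 − 96)/1089 = 1.
Foot = (23, 13, 26) − 1·(21, 18, 18) = (2, -5, 8).

(2, -5, 8)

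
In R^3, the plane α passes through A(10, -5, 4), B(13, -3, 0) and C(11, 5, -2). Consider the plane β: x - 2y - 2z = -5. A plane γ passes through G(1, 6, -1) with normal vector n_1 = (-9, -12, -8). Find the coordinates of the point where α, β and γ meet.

(5, -3, 8)

AB = (3, 2, -4), AC = (1, 10, -6); a normal to α is AB × AC = (28, 14, 28).
Using A: α has equation 28x + 14y + 28z = 322.
γ: n_1·r = n_1·G gives -9x - 12y - 8z = -73.
Solving the 3×3 linear system 28x + 14y + 28z = 322, x - 2y - 2z = -5, -9x - 12y - 8z = -73 (e.g. by elimination or Cramer's rule, determinant = -700) gives (5, -3, 8).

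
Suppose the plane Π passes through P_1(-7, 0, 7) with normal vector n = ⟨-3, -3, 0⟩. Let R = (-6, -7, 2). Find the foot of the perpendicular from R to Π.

(-3, -4, 2)

Π: n·r = n·P_1 gives -3x - 3y = 21.
Foot = R − λn with λ = (n·R − d)/|n|² = (39 − 21)/18 = 1.
Foot = (-6, -7, 2) − 1·(-3, -3, 0) = (-3, -4, 2).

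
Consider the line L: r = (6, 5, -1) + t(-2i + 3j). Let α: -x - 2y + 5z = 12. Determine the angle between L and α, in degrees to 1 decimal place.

11.7

sin θ = |n·v| / (|n||v|) = |-4| / (√30 · √13) = 0.20255.
θ ≈ 11.7°.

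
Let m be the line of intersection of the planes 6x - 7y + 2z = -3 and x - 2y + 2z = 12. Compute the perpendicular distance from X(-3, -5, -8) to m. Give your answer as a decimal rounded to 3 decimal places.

13.892

Direction of m: (6, -7, 2) × (1, -2, 2) = (-10, -10, -5).
A point on m: solving the two plane equations with x = -10 gives (-10, -7, 4).
Taking (-10, -7, 4) on m with direction v = (-10, -10, -5): w = X − (-10, -7, 4) = (7, 2, -12), and w × v = (-130, 155, -50).
Distance = |w × v| / |v| = √43425 / √225 ≈ 13.892.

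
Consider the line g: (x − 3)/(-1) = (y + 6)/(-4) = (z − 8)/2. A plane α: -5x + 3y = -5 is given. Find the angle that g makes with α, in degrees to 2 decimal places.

15.19

g has direction (-1, -4, 2) through (3, -6, 8).
sin θ = |n·v| / (|n||v|) = |-7| / (√34 · √21) = 0.26197.
θ ≈ 15.19°.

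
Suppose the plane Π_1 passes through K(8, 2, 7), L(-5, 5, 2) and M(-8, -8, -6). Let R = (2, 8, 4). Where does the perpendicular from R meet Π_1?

KL = (-13, 3, -5), KM = (-16, -10, -13); a normal to Π_1 is KL × KM = (-89, -89, 178).
Using K: Π_1 has equation -89x - 89y + 178z = 356.
Foot = R − λn with λ = (n·R − d)/|n|² = (-178 − 356)/47526 = -1/89.
Foot = (2, 8, 4) − (-1/89)·(-89, -89, 178) = (1, 7, 6).

(1, 7, 6)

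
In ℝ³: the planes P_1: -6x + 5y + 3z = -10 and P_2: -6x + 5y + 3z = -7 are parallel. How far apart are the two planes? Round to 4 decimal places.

Same normal n = (-6, 5, 3) with |n| = √70; distance = |-10 − (-7)| / |n| = 3/√70 ≈ 0.3586.

0.3586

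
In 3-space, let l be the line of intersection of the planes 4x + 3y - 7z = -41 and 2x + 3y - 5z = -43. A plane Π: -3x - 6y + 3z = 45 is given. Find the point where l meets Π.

(8, -8, 7)

Direction of l: (4, 3, -7) × (2, 3, -5) = (6, 6, 6).
A point on l: solving the two plane equations with x = 6 gives (6, -10, 5).
Substitute r = (6, -10, 5) + t(6, 6, 6) into the plane: 57 + (-36)t = 45, so t = 1/3.
Intersection: (6, -10, 5) + (1/3)·(6, 6, 6) = (8, -8, 7).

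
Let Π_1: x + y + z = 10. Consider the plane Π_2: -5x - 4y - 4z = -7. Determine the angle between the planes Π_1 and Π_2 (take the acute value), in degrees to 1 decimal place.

cos θ = |n₁·n₂| / (|n₁||n₂|) = |-13| / (√3 · √57).
θ = arccos(0.99413) ≈ 6.2°.

6.2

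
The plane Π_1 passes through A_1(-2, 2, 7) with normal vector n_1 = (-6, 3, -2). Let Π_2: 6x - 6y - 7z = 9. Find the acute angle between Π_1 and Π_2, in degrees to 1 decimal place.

Π_1: n_1·r = n_1·A_1 gives -6x + 3y - 2z = 4.
cos θ = |n₁·n₂| / (|n₁||n₂|) = |-40| / (√49 · √121).
θ = arccos(0.51948) ≈ 58.7°.

58.7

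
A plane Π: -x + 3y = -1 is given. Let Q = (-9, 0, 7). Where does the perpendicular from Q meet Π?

Foot = Q − λn with λ = (n·Q − d)/|n|² = (9 − (-1))/10 = 1.
Foot = (-9, 0, 7) − 1·(-1, 3, 0) = (-8, -3, 7).

(-8, -3, 7)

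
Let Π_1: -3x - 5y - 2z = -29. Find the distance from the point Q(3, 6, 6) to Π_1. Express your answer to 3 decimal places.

n·Q − d = (-3)·(3) + (-5)·(6) + (-2)·(6) − (-29) = -22; |n| = √38.
Distance = |-22| / √38 = 22/√38 ≈ 3.569.

3.569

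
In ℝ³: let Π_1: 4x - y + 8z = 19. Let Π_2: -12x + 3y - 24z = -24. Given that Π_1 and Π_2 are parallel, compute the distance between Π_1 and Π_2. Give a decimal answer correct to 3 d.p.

1.222

Rescale Π_2 by 1/(-3): 4x - y + 8z = 8. Then distance = |19 − 8| / √81 ≈ 1.222.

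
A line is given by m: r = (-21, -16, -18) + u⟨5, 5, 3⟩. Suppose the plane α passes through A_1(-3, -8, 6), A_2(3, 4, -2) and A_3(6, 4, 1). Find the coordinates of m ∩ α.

A_1A_2 = (6, 12, -8), A_1A_3 = (9, 12, -5); a normal to α is A_1A_2 × A_1A_3 = (36, -42, -36).
Using A_1: α has equation 36x - 42y - 36z = 12.
Substitute r = (-21, -16, -18) + t(5, 5, 3) into the plane: 564 + (-138)t = 12, so t = 4.
Intersection: (-21, -16, -18) + 4·(5, 5, 3) = (-1, 4, -6).

(-1, 4, -6)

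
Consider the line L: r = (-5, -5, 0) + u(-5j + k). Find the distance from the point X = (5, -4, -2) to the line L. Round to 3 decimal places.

10.155

Taking (-5, -5, 0) on L with direction v = (0, -5, 1): w = X − (-5, -5, 0) = (10, 1, -2), and w × v = (-9, -10, -50).
Distance = |w × v| / |v| = √2681 / √26 ≈ 10.155.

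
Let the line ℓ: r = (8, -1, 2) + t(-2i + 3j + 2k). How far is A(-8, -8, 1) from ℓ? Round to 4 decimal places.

17.3561

Taking (8, -1, 2) on ℓ with direction v = (-2, 3, 2): w = A − (8, -1, 2) = (-16, -7, -1), and w × v = (-11, 34, -62).
Distance = |w × v| / |v| = √5121 / √17 ≈ 17.3561.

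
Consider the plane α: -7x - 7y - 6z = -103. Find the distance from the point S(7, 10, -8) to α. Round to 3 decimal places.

n·S − d = (-7)·(7) + (-7)·(10) + (-6)·(-8) − (-103) = 32; |n| = √134.
Distance = |32| / √134 = 32/√134 ≈ 2.764.

2.764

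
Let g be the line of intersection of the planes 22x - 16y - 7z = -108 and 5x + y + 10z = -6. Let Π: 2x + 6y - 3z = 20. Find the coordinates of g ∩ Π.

Direction of g: (22, -16, -7) × (5, 1, 10) = (-153, -255, 102).
A point on g: solving the two plane equations with x = -14 gives (-14, -16, 8).
Substitute r = (-14, -16, 8) + t(-153, -255, 102) into the plane: -148 + (-2142)t = 20, so t = -4/51.
Intersection: (-14, -16, 8) + (-4/51)·(-153, -255, 102) = (-2, 4, 0).

(-2, 4, 0)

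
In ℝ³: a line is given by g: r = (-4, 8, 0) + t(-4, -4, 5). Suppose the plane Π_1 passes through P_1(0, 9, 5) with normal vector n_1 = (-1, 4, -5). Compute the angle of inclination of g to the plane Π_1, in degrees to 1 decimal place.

Π_1: n_1·r = n_1·P_1 gives -x + 4y - 5z = 11.
sin θ = |n·v| / (|n||v|) = |-37| / (√42 · √57) = 0.75621.
θ ≈ 49.1°.

49.1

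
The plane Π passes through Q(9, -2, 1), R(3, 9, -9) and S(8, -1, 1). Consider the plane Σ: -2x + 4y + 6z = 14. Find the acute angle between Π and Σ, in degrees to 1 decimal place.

63.5

QR = (-6, 11, -10), QS = (-1, 1, 0); a normal to Π is QR × QS = (10, 10, 5).
Using Q: Π has equation 10x + 10y + 5z = 75.
cos θ = |n₁·n₂| / (|n₁||n₂|) = |50| / (√225 · √56).
θ = arccos(0.44544) ≈ 63.5°.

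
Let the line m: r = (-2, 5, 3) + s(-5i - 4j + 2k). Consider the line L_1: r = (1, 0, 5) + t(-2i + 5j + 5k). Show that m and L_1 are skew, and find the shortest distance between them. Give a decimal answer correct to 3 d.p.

Common perpendicular direction n = (-5, -4, 2) × (-2, 5, 5) = (-30, 21, -33).
With w = (1, 0, 5) − (-2, 5, 3) = (3, -5, 2), w · n = -261.
Since n ≠ 0 the lines are not parallel, and w · n = -261 ≠ 0 so they do not intersect; hence they are skew.
Distance = |w · n| / |n| = |-261| / √2430 ≈ 5.295.

5.295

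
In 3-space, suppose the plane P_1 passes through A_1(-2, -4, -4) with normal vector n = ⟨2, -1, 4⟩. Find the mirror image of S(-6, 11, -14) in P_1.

P_1: n·r = n·A_1 gives 2x - y + 4z = -16.
λ = (n·S − d)/|n|² = (-79 − (-16))/21 = -3.
Reflection = S − 2λn = (-6, 11, -14) − (-6)·(2, -1, 4) = (6, 5, 10).

(6, 5, 10)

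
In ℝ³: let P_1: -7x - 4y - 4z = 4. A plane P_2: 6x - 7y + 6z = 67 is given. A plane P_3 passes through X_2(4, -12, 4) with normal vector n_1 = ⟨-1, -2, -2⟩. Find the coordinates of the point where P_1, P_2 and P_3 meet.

(4, -7, -1)

P_3: n_1·r = n_1·X_2 gives -x - 2y - 2z = 12.
Solving the 3×3 linear system -7x - 4y - 4z = 4, 6x - 7y + 6z = 67, -x - 2y - 2z = 12 (e.g. by elimination or Cramer's rule, determinant = -130) gives (4, -7, -1).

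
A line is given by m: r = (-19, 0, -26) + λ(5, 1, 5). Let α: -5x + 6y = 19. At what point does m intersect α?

Substitute r = (-19, 0, -26) + t(5, 1, 5) into the plane: 95 + (-19)t = 19, so t = 4.
Intersection: (-19, 0, -26) + 4·(5, 1, 5) = (1, 4, -6).

(1, 4, -6)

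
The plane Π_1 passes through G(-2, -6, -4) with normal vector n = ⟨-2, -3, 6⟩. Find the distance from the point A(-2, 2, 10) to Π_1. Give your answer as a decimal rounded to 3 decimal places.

Π_1: n·r = n·G gives -2x - 3y + 6z = -2.
n·A − d = (-2)·(-2) + (-3)·(2) + (6)·(10) − (-2) = 60; |n| = √49.
Distance = |60| / √49 = 60/√49 ≈ 8.571.

8.571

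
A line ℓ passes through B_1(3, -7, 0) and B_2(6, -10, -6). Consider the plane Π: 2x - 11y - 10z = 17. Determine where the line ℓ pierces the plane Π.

(1, -5, 4)

A direction vector for ℓ is B_2 − B_1 = (3, -3, -6).
Substitute r = (3, -7, 0) + t(3, -3, -6) into the plane: 83 + 99t = 17, so t = -2/3.
Intersection: (3, -7, 0) + (-2/3)·(3, -3, -6) = (1, -5, 4).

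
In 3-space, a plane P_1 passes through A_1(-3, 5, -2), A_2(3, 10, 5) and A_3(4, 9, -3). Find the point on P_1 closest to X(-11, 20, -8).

(-2, 5, -5)

A_1A_2 = (6, 5, 7), A_1A_3 = (7, 4, -1); a normal to P_1 is A_1A_2 × A_1A_3 = (-33, 55, -11).
Using A_1: P_1 has equation -33x + 55y - 11z = 396.
Foot = X − λn with λ = (n·X − d)/|n|² = (1551 − 396)/4235 = 3/11.
Foot = (-11, 20, -8) − (3/11)·(-33, 55, -11) = (-2, 5, -5).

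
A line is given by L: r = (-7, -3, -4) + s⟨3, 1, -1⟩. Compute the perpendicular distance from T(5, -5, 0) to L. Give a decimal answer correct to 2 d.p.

Taking (-7, -3, -4) on L with direction v = (3, 1, -1): w = T − (-7, -3, -4) = (12, -2, 4), and w × v = (-2, 24, 18).
Distance = |w × v| / |v| = √904 / √11 ≈ 9.07.

9.07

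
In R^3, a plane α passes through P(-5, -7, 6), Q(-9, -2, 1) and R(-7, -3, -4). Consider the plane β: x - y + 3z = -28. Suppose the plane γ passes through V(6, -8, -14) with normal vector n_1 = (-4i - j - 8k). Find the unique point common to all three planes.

PQ = (-4, 5, -5), PR = (-2, 4, -10); a normal to α is PQ × PR = (-30, -30, -6).
Using P: α has equation -30x - 30y - 6z = 324.
γ: n_1·r = n_1·V gives -4x - y - 8z = 96.
Solving the 3×3 linear system -30x - 30y - 6z = 324, x - y + 3z = -28, -4x - y - 8z = 96 (e.g. by elimination or Cramer's rule, determinant = -180) gives (-5, -4, -9).

(-5, -4, -9)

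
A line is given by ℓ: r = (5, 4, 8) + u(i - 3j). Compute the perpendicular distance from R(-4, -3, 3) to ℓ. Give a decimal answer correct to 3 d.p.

Taking (5, 4, 8) on ℓ with direction v = (1, -3, 0): w = R − (5, 4, 8) = (-9, -7, -5), and w × v = (-15, -5, 34).
Distance = |w × v| / |v| = √1406 / √10 ≈ 11.857.

11.857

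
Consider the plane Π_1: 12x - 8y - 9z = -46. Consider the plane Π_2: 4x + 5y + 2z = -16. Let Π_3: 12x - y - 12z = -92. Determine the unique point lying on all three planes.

Solving the 3×3 linear system 12x - 8y - 9z = -46, 4x + 5y + 2z = -16, 12x - y - 12z = -92 (e.g. by elimination or Cramer's rule, determinant = -696) gives (-2, -4, 6).

(-2, -4, 6)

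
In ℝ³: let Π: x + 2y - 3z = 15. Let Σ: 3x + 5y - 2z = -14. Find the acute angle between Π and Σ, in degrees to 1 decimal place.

34.5

cos θ = |n₁·n₂| / (|n₁||n₂|) = |19| / (√14 · √38).
θ = arccos(0.82375) ≈ 34.5°.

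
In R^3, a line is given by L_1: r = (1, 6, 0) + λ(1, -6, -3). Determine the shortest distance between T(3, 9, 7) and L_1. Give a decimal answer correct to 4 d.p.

5.6780

Taking (1, 6, 0) on L_1 with direction v = (1, -6, -3): w = T − (1, 6, 0) = (2, 3, 7), and w × v = (33, 13, -15).
Distance = |w × v| / |v| = √1483 / √46 ≈ 5.6780.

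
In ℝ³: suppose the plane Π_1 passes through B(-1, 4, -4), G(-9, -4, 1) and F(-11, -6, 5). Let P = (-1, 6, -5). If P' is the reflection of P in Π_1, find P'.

BG = (-8, -8, 5), BF = (-10, -10, 9); a normal to Π_1 is BG × BF = (-22, 22, 0).
Using B: Π_1 has equation -22x + 22y = 110.
λ = (n·P − d)/|n|² = (154 − 110)/968 = 1/22.
Reflection = P − 2λn = (-1, 6, -5) − (1/11)·(-22, 22, 0) = (1, 4, -5).

(1, 4, -5)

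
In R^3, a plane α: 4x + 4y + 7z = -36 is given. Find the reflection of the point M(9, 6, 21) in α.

(-15, -18, -21)

λ = (n·M − d)/|n|² = (207 − (-36))/81 = 3.
Reflection = M − 2λn = (9, 6, 21) − 6·(4, 4, 7) = (-15, -18, -21).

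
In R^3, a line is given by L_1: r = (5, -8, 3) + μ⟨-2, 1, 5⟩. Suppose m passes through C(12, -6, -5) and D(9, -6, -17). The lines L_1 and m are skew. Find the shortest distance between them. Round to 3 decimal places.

4.546

A direction vector for m is D − C = (-3, 0, -12).
Common perpendicular direction n = (-2, 1, 5) × (-3, 0, -12) = (-12, -39, 3).
With w = (12, -6, -5) − (5, -8, 3) = (7, 2, -8), w · n = -186.
Distance = |w · n| / |n| = |-186| / √1674 ≈ 4.546.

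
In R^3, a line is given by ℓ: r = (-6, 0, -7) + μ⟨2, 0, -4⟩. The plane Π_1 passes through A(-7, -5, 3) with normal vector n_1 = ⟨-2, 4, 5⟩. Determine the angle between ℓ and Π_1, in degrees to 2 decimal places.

53.13

Π_1: n_1·r = n_1·A gives -2x + 4y + 5z = 9.
sin θ = |n·v| / (|n||v|) = |-24| / (√45 · √20) = 0.80000.
θ ≈ 53.13°.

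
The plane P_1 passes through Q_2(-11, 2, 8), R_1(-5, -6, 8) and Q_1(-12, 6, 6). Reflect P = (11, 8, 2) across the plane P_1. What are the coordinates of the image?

Q_2R_1 = (6, -8, 0), Q_2Q_1 = (-1, 4, -2); a normal to P_1 is Q_2R_1 × Q_2Q_1 = (16, 12, 16).
Using Q_2: P_1 has equation 16x + 12y + 16z = -24.
λ = (n·P − d)/|n|² = (304 − (-24))/656 = 1/2.
Reflection = P − 2λn = (11, 8, 2) − 1·(16, 12, 16) = (-5, -4, -14).

(-5, -4, -14)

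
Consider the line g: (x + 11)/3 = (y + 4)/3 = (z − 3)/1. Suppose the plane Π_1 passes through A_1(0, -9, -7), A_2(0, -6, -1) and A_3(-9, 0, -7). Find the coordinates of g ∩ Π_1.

(-5, 2, 5)

g has direction (3, 3, 1) through (-11, -4, 3).
A_1A_2 = (0, 3, 6), A_1A_3 = (-9, 9, 0); a normal to Π_1 is A_1A_2 × A_1A_3 = (-54, -54, 27).
Using A_1: Π_1 has equation -54x - 54y + 27z = 297.
Substitute r = (-11, -4, 3) + t(3, 3, 1) into the plane: 891 + (-297)t = 297, so t = 2.
Intersection: (-11, -4, 3) + 2·(3, 3, 1) = (-5, 2, 5).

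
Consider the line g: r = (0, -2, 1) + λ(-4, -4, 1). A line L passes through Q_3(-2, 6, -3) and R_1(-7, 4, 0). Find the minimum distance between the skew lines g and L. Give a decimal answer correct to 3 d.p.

A direction vector for L is R_1 − Q_3 = (-5, -2, 3).
Common perpendicular direction n = (-4, -4, 1) × (-5, -2, 3) = (-10, 7, -12).
With w = (-2, 6, -3) − (0, -2, 1) = (-2, 8, -4), w · n = 124.
Distance = |w · n| / |n| = |124| / √293 ≈ 7.244.

7.244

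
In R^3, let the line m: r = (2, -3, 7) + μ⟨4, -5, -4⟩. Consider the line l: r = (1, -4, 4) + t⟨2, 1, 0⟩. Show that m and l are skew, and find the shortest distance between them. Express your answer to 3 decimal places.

2.287

Common perpendicular direction n = (4, -5, -4) × (2, 1, 0) = (4, -8, 14).
With w = (1, -4, 4) − (2, -3, 7) = (-1, -1, -3), w · n = -38.
Since n ≠ 0 the lines are not parallel, and w · n = -38 ≠ 0 so they do not intersect; hence they are skew.
Distance = |w · n| / |n| = |-38| / √276 ≈ 2.287.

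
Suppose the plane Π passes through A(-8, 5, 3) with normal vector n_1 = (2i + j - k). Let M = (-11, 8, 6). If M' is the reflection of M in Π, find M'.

(-7, 10, 4)

Π: n_1·r = n_1·A gives 2x + y - z = -14.
λ = (n·M − d)/|n|² = (-20 − (-14))/6 = -1.
Reflection = M − 2λn = (-11, 8, 6) − (-2)·(2, 1, -1) = (-7, 10, 4).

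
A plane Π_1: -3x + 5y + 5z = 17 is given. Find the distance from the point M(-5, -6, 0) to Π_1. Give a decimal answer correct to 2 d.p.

4.17

n·M − d = (-3)·(-5) + (5)·(-6) + (5)·(0) − 17 = -32; |n| = √59.
Distance = |-32| / √59 = 32/√59 ≈ 4.17.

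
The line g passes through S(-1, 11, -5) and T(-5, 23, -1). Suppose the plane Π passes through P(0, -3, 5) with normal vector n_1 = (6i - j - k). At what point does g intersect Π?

(0, 8, -6)

A direction vector for g is T − S = (-4, 12, 4).
Π: n_1·r = n_1·P gives 6x - y - z = -2.
Substitute r = (-1, 11, -5) + t(-4, 12, 4) into the plane: -12 + (-40)t = -2, so t = -1/4.
Intersection: (-1, 11, -5) + (-1/4)·(-4, 12, 4) = (0, 8, -6).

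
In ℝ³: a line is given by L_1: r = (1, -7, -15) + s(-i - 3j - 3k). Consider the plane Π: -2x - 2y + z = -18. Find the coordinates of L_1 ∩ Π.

(4, 2, -6)

Substitute r = (1, -7, -15) + t(-1, -3, -3) into the plane: -3 + 5t = -18, so t = -3.
Intersection: (1, -7, -15) + (-3)·(-1, -3, -3) = (4, 2, -6).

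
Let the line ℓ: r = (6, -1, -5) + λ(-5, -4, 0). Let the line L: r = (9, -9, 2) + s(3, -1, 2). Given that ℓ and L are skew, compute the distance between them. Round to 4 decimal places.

0.7048

Common perpendicular direction n = (-5, -4, 0) × (3, -1, 2) = (-8, 10, 17).
With w = (9, -9, 2) − (6, -1, -5) = (3, -8, 7), w · n = 15.
Distance = |w · n| / |n| = |15| / √453 ≈ 0.7048.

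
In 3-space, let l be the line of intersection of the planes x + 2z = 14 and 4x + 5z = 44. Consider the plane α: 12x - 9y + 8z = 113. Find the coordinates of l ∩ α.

(6, -1, 4)

Direction of l: (1, 0, 2) × (4, 0, 5) = (0, 3, 0).
A point on l: solving the two plane equations with y = -7 gives (6, -7, 4).
Substitute r = (6, -7, 4) + t(0, 3, 0) into the plane: 167 + (-27)t = 113, so t = 2.
Intersection: (6, -7, 4) + 2·(0, 3, 0) = (6, -1, 4).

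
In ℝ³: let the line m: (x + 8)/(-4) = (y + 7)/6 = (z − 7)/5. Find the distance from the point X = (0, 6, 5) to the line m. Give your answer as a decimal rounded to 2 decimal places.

m has direction (-4, 6, 5) through (-8, -7, 7).
Taking (-8, -7, 7) on m with direction v = (-4, 6, 5): w = X − (-8, -7, 7) = (8, 13, -2), and w × v = (77, -32, 100).
Distance = |w × v| / |v| = √16953 / √77 ≈ 14.84.

14.84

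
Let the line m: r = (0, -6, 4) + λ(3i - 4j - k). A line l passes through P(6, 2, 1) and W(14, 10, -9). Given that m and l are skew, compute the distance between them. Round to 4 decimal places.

3.8458

A direction vector for l is W − P = (8, 8, -10).
Common perpendicular direction n = (3, -4, -1) × (8, 8, -10) = (48, 22, 56).
With w = (6, 2, 1) − (0, -6, 4) = (6, 8, -3), w · n = 296.
Distance = |w · n| / |n| = |296| / √5924 ≈ 3.8458.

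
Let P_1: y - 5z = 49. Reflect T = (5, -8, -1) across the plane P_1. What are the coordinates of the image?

(5, -4, -21)

λ = (n·T − d)/|n|² = (-3 − 49)/26 = -2.
Reflection = T − 2λn = (5, -8, -1) − (-4)·(0, 1, -5) = (5, -4, -21).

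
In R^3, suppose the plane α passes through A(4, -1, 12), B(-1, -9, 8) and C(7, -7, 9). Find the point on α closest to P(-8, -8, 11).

(-8, -7, 9)

AB = (-5, -8, -4), AC = (3, -6, -3); a normal to α is AB × AC = (0, -27, 54).
Using A: α has equation -27y + 54z = 675.
Foot = P − λn with λ = (n·P − d)/|n|² = (810 − 675)/3645 = 1/27.
Foot = (-8, -8, 11) − (1/27)·(0, -27, 54) = (-8, -7, 9).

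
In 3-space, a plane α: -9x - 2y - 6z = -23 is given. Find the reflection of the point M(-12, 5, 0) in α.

(6, 9, 12)

λ = (n·M − d)/|n|² = (98 − (-23))/121 = 1.
Reflection = M − 2λn = (-12, 5, 0) − 2·(-9, -2, -6) = (6, 9, 12).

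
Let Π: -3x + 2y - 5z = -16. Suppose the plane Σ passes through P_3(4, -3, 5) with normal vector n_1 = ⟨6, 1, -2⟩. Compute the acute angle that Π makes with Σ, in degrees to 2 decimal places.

81.26

Σ: n_1·r = n_1·P_3 gives 6x + y - 2z = 11.
cos θ = |n₁·n₂| / (|n₁||n₂|) = |-6| / (√38 · √41).
θ = arccos(0.15201) ≈ 81.26°.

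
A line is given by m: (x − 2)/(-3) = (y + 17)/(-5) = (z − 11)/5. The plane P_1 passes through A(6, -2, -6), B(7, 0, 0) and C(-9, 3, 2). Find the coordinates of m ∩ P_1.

(11, -2, -4)

m has direction (-3, -5, 5) through (2, -17, 11).
AB = (1, 2, 6), AC = (-15, 5, 8); a normal to P_1 is AB × AC = (-14, -98, 35).
Using A: P_1 has equation -14x - 98y + 35z = -98.
Substitute r = (2, -17, 11) + t(-3, -5, 5) into the plane: 2023 + 707t = -98, so t = -3.
Intersection: (2, -17, 11) + (-3)·(-3, -5, 5) = (11, -2, -4).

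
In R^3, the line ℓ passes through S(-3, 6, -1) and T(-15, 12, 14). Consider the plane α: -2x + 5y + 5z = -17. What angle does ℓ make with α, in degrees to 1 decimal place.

A direction vector for ℓ is T − S = (-12, 6, 15).
sin θ = |n·v| / (|n||v|) = |129| / (√54 · √405) = 0.87230.
θ ≈ 60.7°.

60.7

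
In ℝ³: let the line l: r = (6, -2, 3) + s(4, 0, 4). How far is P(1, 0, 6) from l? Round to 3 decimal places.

Taking (6, -2, 3) on l with direction v = (4, 0, 4): w = P − (6, -2, 3) = (-5, 2, 3), and w × v = (8, 32, -8).
Distance = |w × v| / |v| = √1152 / √32 ≈ 6.000.

6.000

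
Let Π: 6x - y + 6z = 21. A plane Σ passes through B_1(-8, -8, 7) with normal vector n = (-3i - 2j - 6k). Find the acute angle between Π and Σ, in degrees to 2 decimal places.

Σ: n·r = n·B_1 gives -3x - 2y - 6z = -2.
cos θ = |n₁·n₂| / (|n₁||n₂|) = |-52| / (√73 · √49).
θ = arccos(0.86945) ≈ 29.61°.

29.61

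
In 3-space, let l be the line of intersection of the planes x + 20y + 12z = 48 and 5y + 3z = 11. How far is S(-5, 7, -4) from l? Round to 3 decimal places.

Direction of l: (1, 20, 12) × (0, 5, 3) = (0, -3, 5).
A point on l: solving the two plane equations with y = 4 gives (4, 4, -3).
Taking (4, 4, -3) on l with direction v = (0, -3, 5): w = S − (4, 4, -3) = (-9, 3, -1), and w × v = (12, 45, 27).
Distance = |w × v| / |v| = √2898 / √34 ≈ 9.232.

9.232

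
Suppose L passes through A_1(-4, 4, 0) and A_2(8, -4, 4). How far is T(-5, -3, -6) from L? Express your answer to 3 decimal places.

9.177

A direction vector for L is A_2 − A_1 = (12, -8, 4).
Taking (-4, 4, 0) on L with direction v = (12, -8, 4): w = T − (-4, 4, 0) = (-1, -7, -6), and w × v = (-76, -68, 92).
Distance = |w × v| / |v| = √18864 / √224 ≈ 9.177.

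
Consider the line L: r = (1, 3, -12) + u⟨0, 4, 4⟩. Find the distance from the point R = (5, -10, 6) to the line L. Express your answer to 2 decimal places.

22.28

Taking (1, 3, -12) on L with direction v = (0, 4, 4): w = R − (1, 3, -12) = (4, -13, 18), and w × v = (-124, -16, 16).
Distance = |w × v| / |v| = √15888 / √32 ≈ 22.28.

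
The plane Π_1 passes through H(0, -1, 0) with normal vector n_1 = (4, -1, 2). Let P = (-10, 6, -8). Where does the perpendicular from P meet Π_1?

(2, 3, -2)

Π_1: n_1·r = n_1·H gives 4x - y + 2z = 1.
Foot = P − λn with λ = (n·P − d)/|n|² = (-62 − 1)/21 = -3.
Foot = (-10, 6, -8) − (-3)·(4, -1, 2) = (2, 3, -2).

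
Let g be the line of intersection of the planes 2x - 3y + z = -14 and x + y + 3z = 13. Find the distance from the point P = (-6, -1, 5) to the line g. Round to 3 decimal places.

Direction of g: (2, -3, 1) × (1, 1, 3) = (-10, -5, 5).
A point on g: solving the two plane equations with x = 1 gives (1, 6, 2).
Taking (1, 6, 2) on g with direction v = (-10, -5, 5): w = P − (1, 6, 2) = (-7, -7, 3), and w × v = (-20, 5, -35).
Distance = |w × v| / |v| = √1650 / √150 ≈ 3.317.

3.317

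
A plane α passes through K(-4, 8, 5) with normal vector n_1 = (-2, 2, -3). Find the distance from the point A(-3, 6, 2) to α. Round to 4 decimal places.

α: n_1·r = n_1·K gives -2x + 2y - 3z = 9.
n·A − d = (-2)·(-3) + (2)·(6) + (-3)·(2) − 9 = 3; |n| = √17.
Distance = |3| / √17 = 3/√17 ≈ 0.7276.

0.7276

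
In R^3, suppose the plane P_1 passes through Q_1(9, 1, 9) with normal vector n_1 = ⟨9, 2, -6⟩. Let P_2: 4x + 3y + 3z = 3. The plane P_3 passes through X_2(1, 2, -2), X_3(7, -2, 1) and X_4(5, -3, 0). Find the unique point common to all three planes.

(3, -2, -1)

P_1: n_1·r = n_1·Q_1 gives 9x + 2y - 6z = 29.
X_2X_3 = (6, -4, 3), X_2X_4 = (4, -5, 2); a normal to P_3 is X_2X_3 × X_2X_4 = (7, 0, -14).
Using X_2: P_3 has equation 7x - 14z = 35.
Solving the 3×3 linear system 9x + 2y - 6z = 29, 4x + 3y + 3z = 3, 7x - 14z = 35 (e.g. by elimination or Cramer's rule, determinant = -98) gives (3, -2, -1).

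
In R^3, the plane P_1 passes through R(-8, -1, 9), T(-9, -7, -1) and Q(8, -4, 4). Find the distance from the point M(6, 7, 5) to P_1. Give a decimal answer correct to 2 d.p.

RT = (-1, -6, -10), RQ = (16, -3, -5); a normal to P_1 is RT × RQ = (0, -165, 99).
Using R: P_1 has equation -165y + 99z = 1056.
n·M − d = (0)·(6) + (-165)·(7) + (99)·(5) − 1056 = -1716; |n| = √37026.
Distance = |-1716| / √37026 = 1716/√37026 ≈ 8.92.

8.92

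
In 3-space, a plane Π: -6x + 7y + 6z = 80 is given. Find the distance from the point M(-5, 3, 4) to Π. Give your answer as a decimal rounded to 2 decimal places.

0.45

n·M − d = (-6)·(-5) + (7)·(3) + (6)·(4) − 80 = -5; |n| = √121.
Distance = |-5| / √121 = 5/√121 ≈ 0.45.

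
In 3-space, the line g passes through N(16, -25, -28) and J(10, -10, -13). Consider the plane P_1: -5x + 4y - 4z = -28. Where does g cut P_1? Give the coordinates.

(8, -5, -8)

A direction vector for g is J − N = (-6, 15, 15).
Substitute r = (16, -25, -28) + t(-6, 15, 15) into the plane: -68 + 30t = -28, so t = 4/3.
Intersection: (16, -25, -28) + (4/3)·(-6, 15, 15) = (8, -5, -8).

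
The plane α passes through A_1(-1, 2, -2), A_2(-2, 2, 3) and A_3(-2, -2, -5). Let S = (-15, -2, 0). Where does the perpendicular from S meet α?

(-5, -6, 2)

A_1A_2 = (-1, 0, 5), A_1A_3 = (-1, -4, -3); a normal to α is A_1A_2 × A_1A_3 = (20, -8, 4).
Using A_1: α has equation 20x - 8y + 4z = -44.
Foot = S − λn with λ = (n·S − d)/|n|² = (-284 − (-44))/480 = -1/2.
Foot = (-15, -2, 0) − (-1/2)·(20, -8, 4) = (-5, -6, 2).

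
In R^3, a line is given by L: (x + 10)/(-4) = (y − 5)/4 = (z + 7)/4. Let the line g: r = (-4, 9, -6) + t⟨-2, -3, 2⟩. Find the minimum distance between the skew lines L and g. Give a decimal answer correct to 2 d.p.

L has direction (-4, 4, 4) through (-10, 5, -7).
Common perpendicular direction n = (-4, 4, 4) × (-2, -3, 2) = (20, 0, 20).
With w = (-4, 9, -6) − (-10, 5, -7) = (6, 4, 1), w · n = 140.
Distance = |w · n| / |n| = |140| / √800 ≈ 4.95.

4.95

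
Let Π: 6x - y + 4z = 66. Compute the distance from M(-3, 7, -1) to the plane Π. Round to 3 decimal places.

n·M − d = (6)·(-3) + (-1)·(7) + (4)·(-1) − 66 = -95; |n| = √53.
Distance = |-95| / √53 = 95/√53 ≈ 13.049.

13.049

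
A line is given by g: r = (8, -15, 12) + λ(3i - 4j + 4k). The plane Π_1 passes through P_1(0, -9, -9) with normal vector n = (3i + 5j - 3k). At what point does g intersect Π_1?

Π_1: n·r = n·P_1 gives 3x + 5y - 3z = -18.
Substitute r = (8, -15, 12) + t(3, -4, 4) into the plane: -87 + (-23)t = -18, so t = -3.
Intersection: (8, -15, 12) + (-3)·(3, -4, 4) = (-1, -3, 0).

(-1, -3, 0)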